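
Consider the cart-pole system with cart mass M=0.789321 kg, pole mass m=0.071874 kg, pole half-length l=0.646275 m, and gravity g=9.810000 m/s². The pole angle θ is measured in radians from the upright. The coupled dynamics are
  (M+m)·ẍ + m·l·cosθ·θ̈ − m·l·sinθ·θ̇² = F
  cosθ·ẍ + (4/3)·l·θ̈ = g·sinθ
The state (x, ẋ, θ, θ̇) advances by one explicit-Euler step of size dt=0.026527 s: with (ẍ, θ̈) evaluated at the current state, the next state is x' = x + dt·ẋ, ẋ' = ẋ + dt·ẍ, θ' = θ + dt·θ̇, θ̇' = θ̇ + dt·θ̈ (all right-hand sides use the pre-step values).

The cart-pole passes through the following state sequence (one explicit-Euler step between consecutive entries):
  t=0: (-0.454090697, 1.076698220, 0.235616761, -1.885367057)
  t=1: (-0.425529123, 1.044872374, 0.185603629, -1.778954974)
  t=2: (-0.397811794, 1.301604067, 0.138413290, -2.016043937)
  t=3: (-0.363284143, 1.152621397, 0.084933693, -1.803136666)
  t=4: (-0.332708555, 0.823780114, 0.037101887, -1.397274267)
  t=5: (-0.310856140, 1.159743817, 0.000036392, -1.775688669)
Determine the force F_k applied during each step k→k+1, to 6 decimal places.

step 0→1:
  ẍ = (ẋ'−ẋ)/dt = (1.044872374−1.076698220)/0.026527 = -1.199753
  θ̈ = (θ̇'−θ̇)/dt = (-1.778954974−-1.885367057)/0.026527 = 4.011463
  sinθ=0.233443, cosθ=0.972371
  F = (M+m)·ẍ + m·l·cosθ·θ̈ − m·l·sinθ·θ̇² = -1.033221 + 0.181186 − 0.038544 = -0.890580
step 1→2:
  ẍ = (ẋ'−ẋ)/dt = (1.301604067−1.044872374)/0.026527 = 9.678128
  θ̈ = (θ̇'−θ̇)/dt = (-2.016043937−-1.778954974)/0.026527 = -8.937647
  sinθ=0.184540, cosθ=0.982825
  F = (M+m)·ẍ + m·l·cosθ·θ̈ − m·l·sinθ·θ̇² = 8.334755 + -0.408027 − 0.027127 = 7.899601
step 2→3:
  ẍ = (ẋ'−ẋ)/dt = (1.152621397−1.301604067)/0.026527 = -5.616265
  θ̈ = (θ̇'−θ̇)/dt = (-1.803136666−-2.016043937)/0.026527 = 8.026059
  sinθ=0.137972, cosθ=0.990436
  F = (M+m)·ẍ + m·l·cosθ·θ̈ − m·l·sinθ·θ̇² = -4.836700 + 0.369248 − 0.026048 = -4.493500
step 3→4:
  ẍ = (ẋ'−ẋ)/dt = (0.823780114−1.152621397)/0.026527 = -12.396475
  θ̈ = (θ̇'−θ̇)/dt = (-1.397274267−-1.803136666)/0.026527 = 15.299974
  sinθ=0.084832, cosθ=0.996395
  F = (M+m)·ẍ + m·l·cosθ·θ̈ − m·l·sinθ·θ̇² = -10.675782 + 0.708128 − 0.012812 = -9.980466
step 4→5:
  ẍ = (ẋ'−ẋ)/dt = (1.159743817−0.823780114)/0.026527 = 12.664972
  θ̈ = (θ̇'−θ̇)/dt = (-1.775688669−-1.397274267)/0.026527 = -14.265254
  sinθ=0.037093, cosθ=0.999312
  F = (M+m)·ẍ + m·l·cosθ·θ̈ − m·l·sinθ·θ̇² = 10.907010 + -0.662170 − 0.003364 = 10.241476

F_0 = -0.890580 N
F_1 = 7.899601 N
F_2 = -4.493500 N
F_3 = -9.980466 N
F_4 = 10.241476 N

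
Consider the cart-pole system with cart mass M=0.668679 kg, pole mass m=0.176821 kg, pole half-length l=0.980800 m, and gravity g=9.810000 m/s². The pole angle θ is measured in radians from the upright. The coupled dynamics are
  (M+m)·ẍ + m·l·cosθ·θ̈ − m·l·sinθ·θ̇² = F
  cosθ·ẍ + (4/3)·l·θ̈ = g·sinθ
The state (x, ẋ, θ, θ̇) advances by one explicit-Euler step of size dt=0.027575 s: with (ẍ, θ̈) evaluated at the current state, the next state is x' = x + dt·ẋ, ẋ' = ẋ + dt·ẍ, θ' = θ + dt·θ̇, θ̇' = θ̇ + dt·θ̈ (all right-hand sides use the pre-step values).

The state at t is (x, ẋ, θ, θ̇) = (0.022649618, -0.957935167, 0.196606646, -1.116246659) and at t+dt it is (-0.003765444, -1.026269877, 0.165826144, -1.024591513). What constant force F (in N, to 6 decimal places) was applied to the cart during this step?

F = -1.572142 N

ẍ = (ẋ'−ẋ)/dt = (-1.026269877−-0.957935167)/0.027575 = -2.478140
θ̈ = (θ̇'−θ̇)/dt = (-1.024591513−-1.116246659)/0.027575 = 3.323849
sinθ=0.195342, cosθ=0.980735
F = (M+m)·ẍ + m·l·cosθ·θ̈ − m·l·sinθ·θ̇² = -2.095267 + 0.565337 − 0.042212 = -1.572142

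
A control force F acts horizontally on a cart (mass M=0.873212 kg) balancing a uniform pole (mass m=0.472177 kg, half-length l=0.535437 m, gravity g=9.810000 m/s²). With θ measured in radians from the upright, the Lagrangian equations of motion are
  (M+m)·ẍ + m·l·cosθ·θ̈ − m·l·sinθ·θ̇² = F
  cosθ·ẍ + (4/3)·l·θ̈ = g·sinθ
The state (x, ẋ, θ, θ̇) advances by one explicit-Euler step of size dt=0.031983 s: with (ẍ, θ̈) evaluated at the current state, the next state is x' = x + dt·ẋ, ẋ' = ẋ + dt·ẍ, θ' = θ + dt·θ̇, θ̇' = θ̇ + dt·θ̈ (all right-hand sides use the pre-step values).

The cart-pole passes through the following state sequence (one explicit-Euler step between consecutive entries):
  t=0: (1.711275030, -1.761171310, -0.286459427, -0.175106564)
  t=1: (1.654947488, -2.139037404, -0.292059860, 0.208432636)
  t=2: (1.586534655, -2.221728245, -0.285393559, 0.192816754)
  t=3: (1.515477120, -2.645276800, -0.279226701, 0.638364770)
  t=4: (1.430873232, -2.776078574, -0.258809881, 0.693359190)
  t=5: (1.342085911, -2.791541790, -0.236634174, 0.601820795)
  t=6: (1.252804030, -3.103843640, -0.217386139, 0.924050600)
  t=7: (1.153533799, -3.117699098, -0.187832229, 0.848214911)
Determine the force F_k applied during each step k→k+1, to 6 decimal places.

F_0 = -12.984755 N
F_1 = -3.593504 N
F_2 = -14.434711 N
F_3 = -5.055994 N
F_4 = -1.318864 N
F_5 = -10.639549 N
F_6 = -1.121642 N

step 0→1:
  ẍ = (ẋ'−ẋ)/dt = (-2.139037404−-1.761171310)/0.031983 = -11.814592
  θ̈ = (θ̇'−θ̇)/dt = (0.208432636−-0.175106564)/0.031983 = 11.991971
  sinθ=-0.282558, cosθ=0.959250
  F = (M+m)·ẍ + m·l·cosθ·θ̈ − m·l·sinθ·θ̇² = -15.895222 + 2.908277 − -0.002190 = -12.984755
step 1→2:
  ẍ = (ẋ'−ẋ)/dt = (-2.221728245−-2.139037404)/0.031983 = -2.585462
  θ̈ = (θ̇'−θ̇)/dt = (0.192816754−0.208432636)/0.031983 = -0.488256
  sinθ=-0.287925, cosθ=0.957653
  F = (M+m)·ẍ + m·l·cosθ·θ̈ − m·l·sinθ·θ̇² = -3.478453 + -0.118214 − -0.003162 = -3.593504
step 2→3:
  ẍ = (ẋ'−ẋ)/dt = (-2.645276800−-2.221728245)/0.031983 = -13.242928
  θ̈ = (θ̇'−θ̇)/dt = (0.638364770−0.192816754)/0.031983 = 13.930776
  sinθ=-0.281535, cosθ=0.959551
  F = (M+m)·ẍ + m·l·cosθ·θ̈ − m·l·sinθ·θ̇² = -17.816889 + 3.379532 − -0.002646 = -14.434711
step 3→4:
  ẍ = (ẋ'−ẋ)/dt = (-2.776078574−-2.645276800)/0.031983 = -4.089728
  θ̈ = (θ̇'−θ̇)/dt = (0.693359190−0.638364770)/0.031983 = 1.719489
  sinθ=-0.275612, cosθ=0.961269
  F = (M+m)·ẍ + m·l·cosθ·θ̈ − m·l·sinθ·θ̇² = -5.502275 + 0.417886 − -0.028396 = -5.055994
step 4→5:
  ẍ = (ẋ'−ẋ)/dt = (-2.791541790−-2.776078574)/0.031983 = -0.483482
  θ̈ = (θ̇'−θ̇)/dt = (0.601820795−0.693359190)/0.031983 = -2.862095
  sinθ=-0.255930, cosθ=0.966695
  F = (M+m)·ẍ + m·l·cosθ·θ̈ − m·l·sinθ·θ̇² = -0.650472 + -0.699499 − -0.031107 = -1.318864
step 5→6:
  ẍ = (ẋ'−ẋ)/dt = (-3.103843640−-2.791541790)/0.031983 = -9.764620
  θ̈ = (θ̇'−θ̇)/dt = (0.924050600−0.601820795)/0.031983 = 10.075034
  sinθ=-0.234432, cosθ=0.972133
  F = (M+m)·ẍ + m·l·cosθ·θ̈ − m·l·sinθ·θ̇² = -13.137213 + 2.476197 − -0.021467 = -10.639549
step 6→7:
  ẍ = (ẋ'−ẋ)/dt = (-3.117699098−-3.103843640)/0.031983 = -0.433213
  θ̈ = (θ̇'−θ̇)/dt = (0.848214911−0.924050600)/0.031983 = -2.371125
  sinθ=-0.215678, cosθ=0.976465
  F = (M+m)·ẍ + m·l·cosθ·θ̈ − m·l·sinθ·θ̇² = -0.582840 + -0.585361 − -0.046560 = -1.121642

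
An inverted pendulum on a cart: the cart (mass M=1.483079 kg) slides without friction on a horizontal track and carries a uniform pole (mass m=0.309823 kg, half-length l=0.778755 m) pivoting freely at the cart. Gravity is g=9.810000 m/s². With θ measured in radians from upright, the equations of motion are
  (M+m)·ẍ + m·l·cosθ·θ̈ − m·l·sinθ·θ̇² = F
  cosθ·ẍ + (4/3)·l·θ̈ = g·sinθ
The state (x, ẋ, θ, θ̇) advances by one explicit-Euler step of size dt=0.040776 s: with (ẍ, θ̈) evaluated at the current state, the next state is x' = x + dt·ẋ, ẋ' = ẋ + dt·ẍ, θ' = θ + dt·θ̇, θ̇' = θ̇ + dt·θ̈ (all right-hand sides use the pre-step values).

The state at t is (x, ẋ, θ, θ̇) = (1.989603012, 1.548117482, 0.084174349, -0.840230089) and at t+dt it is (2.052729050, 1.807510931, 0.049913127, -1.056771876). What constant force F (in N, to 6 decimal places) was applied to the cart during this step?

ẍ = (ẋ'−ẋ)/dt = (1.807510931−1.548117482)/0.040776 = 6.361425
θ̈ = (θ̇'−θ̇)/dt = (-1.056771876−-0.840230089)/0.040776 = -5.310521
sinθ=0.084075, cosθ=0.996459
F = (M+m)·ẍ + m·l·cosθ·θ̈ − m·l·sinθ·θ̇² = 11.405411 + -1.276766 − 0.014321 = 10.114324

F = 10.114324 N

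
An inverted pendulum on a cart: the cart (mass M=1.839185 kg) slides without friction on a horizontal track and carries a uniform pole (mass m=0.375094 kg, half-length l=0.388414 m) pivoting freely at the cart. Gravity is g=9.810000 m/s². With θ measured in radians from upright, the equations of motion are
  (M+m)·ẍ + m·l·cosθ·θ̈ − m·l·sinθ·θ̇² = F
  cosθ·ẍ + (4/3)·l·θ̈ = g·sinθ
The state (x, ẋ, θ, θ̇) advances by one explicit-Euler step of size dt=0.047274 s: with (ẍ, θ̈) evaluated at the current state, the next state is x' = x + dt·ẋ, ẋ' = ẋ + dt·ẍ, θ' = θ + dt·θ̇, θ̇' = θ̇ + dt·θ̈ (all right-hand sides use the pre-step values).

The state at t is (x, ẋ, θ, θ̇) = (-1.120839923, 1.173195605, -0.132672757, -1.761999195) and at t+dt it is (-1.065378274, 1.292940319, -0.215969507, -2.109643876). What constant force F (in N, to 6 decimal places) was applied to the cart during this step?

ẍ = (ẋ'−ẋ)/dt = (1.292940319−1.173195605)/0.047274 = 2.532993
θ̈ = (θ̇'−θ̇)/dt = (-2.109643876−-1.761999195)/0.047274 = -7.353824
sinθ=-0.132284, cosθ=0.991212
F = (M+m)·ẍ + m·l·cosθ·θ̈ − m·l·sinθ·θ̇² = 5.608753 + -1.061976 − -0.059835 = 4.606612

F = 4.606612 N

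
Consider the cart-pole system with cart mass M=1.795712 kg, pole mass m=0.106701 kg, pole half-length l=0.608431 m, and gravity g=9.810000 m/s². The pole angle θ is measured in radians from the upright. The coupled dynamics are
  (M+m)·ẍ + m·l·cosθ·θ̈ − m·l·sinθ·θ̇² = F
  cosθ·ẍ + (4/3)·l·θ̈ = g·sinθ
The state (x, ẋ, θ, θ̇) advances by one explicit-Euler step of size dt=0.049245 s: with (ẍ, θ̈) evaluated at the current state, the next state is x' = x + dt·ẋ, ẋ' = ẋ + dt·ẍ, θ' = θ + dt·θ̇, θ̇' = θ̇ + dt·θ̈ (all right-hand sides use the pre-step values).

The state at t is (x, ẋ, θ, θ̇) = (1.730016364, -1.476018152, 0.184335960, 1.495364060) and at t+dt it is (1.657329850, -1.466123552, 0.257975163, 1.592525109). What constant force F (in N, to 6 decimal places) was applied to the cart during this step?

F = 0.481554 N

ẍ = (ẋ'−ẋ)/dt = (-1.466123552−-1.476018152)/0.049245 = 0.200926
θ̈ = (θ̇'−θ̇)/dt = (1.592525109−1.495364060)/0.049245 = 1.973013
sinθ=0.183294, cosθ=0.983058
F = (M+m)·ẍ + m·l·cosθ·θ̈ − m·l·sinθ·θ̇² = 0.382244 + 0.125918 − 0.026609 = 0.481554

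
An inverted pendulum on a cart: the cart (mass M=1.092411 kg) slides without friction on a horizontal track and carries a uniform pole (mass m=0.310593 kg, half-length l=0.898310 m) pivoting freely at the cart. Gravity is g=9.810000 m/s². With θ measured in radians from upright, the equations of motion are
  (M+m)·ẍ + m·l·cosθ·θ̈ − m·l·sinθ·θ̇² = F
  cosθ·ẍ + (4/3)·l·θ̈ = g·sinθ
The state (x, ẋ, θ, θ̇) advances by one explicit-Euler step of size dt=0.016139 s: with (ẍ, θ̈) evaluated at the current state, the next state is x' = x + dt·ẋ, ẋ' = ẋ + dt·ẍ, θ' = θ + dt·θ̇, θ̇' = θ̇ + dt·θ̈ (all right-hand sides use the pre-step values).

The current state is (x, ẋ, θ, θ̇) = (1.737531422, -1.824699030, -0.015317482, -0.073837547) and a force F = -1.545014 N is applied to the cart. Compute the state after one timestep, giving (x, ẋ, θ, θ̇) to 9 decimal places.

(1.708082604, -1.845526512, -0.016509146, -0.058475354)

sinθ=-0.015316883, cosθ=0.999882690
temp = (F + m·l·θ̇²·sinθ)/(M+m) = (-1.545014 + -0.000023299)/1.403004 = -1.101235135
θ̈ = (g·sinθ − cosθ·temp)/(l·(4/3 − m·cos²θ/(M+m))) = 0.951867698
ẍ = temp − m·l·θ̈·cosθ/(M+m) = -1.290506375
Euler: x'=1.737531422+0.016139·-1.824699030=1.708082604, ẋ'=-1.824699030+0.016139·-1.290506375=-1.845526512
       θ'=-0.015317482+0.016139·-0.073837547=-0.016509146, θ̇'=-0.073837547+0.016139·0.951867698=-0.058475354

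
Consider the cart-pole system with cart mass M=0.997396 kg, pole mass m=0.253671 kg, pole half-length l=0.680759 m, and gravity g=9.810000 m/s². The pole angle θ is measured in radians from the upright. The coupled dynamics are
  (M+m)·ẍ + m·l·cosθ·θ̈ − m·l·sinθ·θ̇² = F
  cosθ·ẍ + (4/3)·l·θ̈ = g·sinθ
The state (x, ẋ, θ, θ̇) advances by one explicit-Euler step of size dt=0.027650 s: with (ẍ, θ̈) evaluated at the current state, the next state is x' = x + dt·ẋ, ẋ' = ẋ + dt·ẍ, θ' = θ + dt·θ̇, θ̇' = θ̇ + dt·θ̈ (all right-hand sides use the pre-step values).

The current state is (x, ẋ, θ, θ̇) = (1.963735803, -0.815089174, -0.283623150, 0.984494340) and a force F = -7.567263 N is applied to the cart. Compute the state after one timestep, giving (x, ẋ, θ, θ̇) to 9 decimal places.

sinθ=-0.279835875, cosθ=0.960047855
temp = (F + m·l·θ̇²·sinθ)/(M+m) = (-7.567263 + -0.046837537)/1.251067 = -6.086085347
θ̈ = (g·sinθ − cosθ·temp)/(l·(4/3 − m·cos²θ/(M+m))) = 3.969152595
ẍ = temp − m·l·θ̈·cosθ/(M+m) = -6.612071512
Euler: x'=1.963735803+0.027650·-0.815089174=1.941198587, ẋ'=-0.815089174+0.027650·-6.612071512=-0.997912951
       θ'=-0.283623150+0.027650·0.984494340=-0.256401881, θ̇'=0.984494340+0.027650·3.969152595=1.094241409

(1.941198587, -0.997912951, -0.256401881, 1.094241409)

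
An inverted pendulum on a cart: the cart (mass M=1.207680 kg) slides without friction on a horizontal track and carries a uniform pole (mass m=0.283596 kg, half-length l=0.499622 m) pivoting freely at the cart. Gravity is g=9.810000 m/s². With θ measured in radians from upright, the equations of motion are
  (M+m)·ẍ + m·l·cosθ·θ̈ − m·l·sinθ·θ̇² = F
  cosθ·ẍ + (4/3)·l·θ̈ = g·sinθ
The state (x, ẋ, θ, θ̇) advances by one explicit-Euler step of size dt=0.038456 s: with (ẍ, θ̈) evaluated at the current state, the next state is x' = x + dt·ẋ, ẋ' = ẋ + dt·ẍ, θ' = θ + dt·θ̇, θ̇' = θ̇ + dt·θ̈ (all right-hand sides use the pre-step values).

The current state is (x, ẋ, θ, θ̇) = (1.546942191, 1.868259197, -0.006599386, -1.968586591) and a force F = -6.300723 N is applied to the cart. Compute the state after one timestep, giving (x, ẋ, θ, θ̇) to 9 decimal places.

(1.618787967, 1.679057998, -0.082303352, -1.688313520)

sinθ=-0.006599338, cosθ=0.999978224
temp = (F + m·l·θ̇²·sinθ)/(M+m) = (-6.300723 + -0.003623690)/1.491276 = -4.227484845
θ̈ = (g·sinθ − cosθ·temp)/(l·(4/3 − m·cos²θ/(M+m))) = 7.288149351
ẍ = temp − m·l·θ̈·cosθ/(M+m) = -4.919939649
Euler: x'=1.546942191+0.038456·1.868259197=1.618787967, ẋ'=1.868259197+0.038456·-4.919939649=1.679057998
       θ'=-0.006599386+0.038456·-1.968586591=-0.082303352, θ̇'=-1.968586591+0.038456·7.288149351=-1.688313520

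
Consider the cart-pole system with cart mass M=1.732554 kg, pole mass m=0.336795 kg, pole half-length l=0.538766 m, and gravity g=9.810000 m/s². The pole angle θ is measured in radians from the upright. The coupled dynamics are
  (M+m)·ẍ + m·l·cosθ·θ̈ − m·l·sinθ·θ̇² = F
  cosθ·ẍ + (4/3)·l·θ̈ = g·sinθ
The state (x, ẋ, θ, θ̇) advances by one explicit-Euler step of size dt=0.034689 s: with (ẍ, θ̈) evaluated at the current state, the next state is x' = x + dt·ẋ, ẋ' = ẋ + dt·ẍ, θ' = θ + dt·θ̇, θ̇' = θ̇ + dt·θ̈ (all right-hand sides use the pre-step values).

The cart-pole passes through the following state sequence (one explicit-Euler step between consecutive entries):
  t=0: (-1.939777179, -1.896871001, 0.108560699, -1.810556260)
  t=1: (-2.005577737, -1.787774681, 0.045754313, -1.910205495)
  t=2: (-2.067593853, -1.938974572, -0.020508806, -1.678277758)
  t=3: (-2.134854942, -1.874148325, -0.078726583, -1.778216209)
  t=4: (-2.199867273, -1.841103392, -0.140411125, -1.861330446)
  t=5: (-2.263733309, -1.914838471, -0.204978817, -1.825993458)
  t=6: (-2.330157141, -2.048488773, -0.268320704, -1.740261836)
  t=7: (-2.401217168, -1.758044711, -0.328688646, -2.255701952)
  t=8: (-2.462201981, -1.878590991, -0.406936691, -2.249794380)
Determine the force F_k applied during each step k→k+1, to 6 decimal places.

F_0 = 5.925436 N
F_1 = -7.838097 N
F_2 = 3.354992 N
F_3 = 1.582984 N
F_4 = -4.127612 N
F_5 = -7.410608 N
F_6 = 14.872210 N
F_7 = -6.863826 N

step 0→1:
  ẍ = (ẋ'−ẋ)/dt = (-1.787774681−-1.896871001)/0.034689 = 3.144983
  θ̈ = (θ̇'−θ̇)/dt = (-1.910205495−-1.810556260)/0.034689 = -2.872647
  sinθ=0.108348, cosθ=0.994113
  F = (M+m)·ẍ + m·l·cosθ·θ̈ − m·l·sinθ·θ̇² = 6.508068 + -0.518184 − 0.064448 = 5.925436
step 1→2:
  ẍ = (ẋ'−ẋ)/dt = (-1.938974572−-1.787774681)/0.034689 = -4.358727
  θ̈ = (θ̇'−θ̇)/dt = (-1.678277758−-1.910205495)/0.034689 = 6.685916
  sinθ=0.045738, cosθ=0.998953
  F = (M+m)·ẍ + m·l·cosθ·θ̈ − m·l·sinθ·θ̇² = -9.019728 + 1.211914 − 0.030284 = -7.838097
step 2→3:
  ẍ = (ẋ'−ẋ)/dt = (-1.874148325−-1.938974572)/0.034689 = 1.868784
  θ̈ = (θ̇'−θ̇)/dt = (-1.778216209−-1.678277758)/0.034689 = -2.880984
  sinθ=-0.020507, cosθ=0.999790
  F = (M+m)·ẍ + m·l·cosθ·θ̈ − m·l·sinθ·θ̇² = 3.867166 + -0.522655 − -0.010481 = 3.354992
step 3→4:
  ẍ = (ẋ'−ẋ)/dt = (-1.841103392−-1.874148325)/0.034689 = 0.952606
  θ̈ = (θ̇'−θ̇)/dt = (-1.861330446−-1.778216209)/0.034689 = -2.395983
  sinθ=-0.078645, cosθ=0.996903
  F = (M+m)·ẍ + m·l·cosθ·θ̈ − m·l·sinθ·θ̇² = 1.971273 + -0.433413 − -0.045124 = 1.582984
step 4→5:
  ẍ = (ẋ'−ẋ)/dt = (-1.914838471−-1.841103392)/0.034689 = -2.125604
  θ̈ = (θ̇'−θ̇)/dt = (-1.825993458−-1.861330446)/0.034689 = 1.018680
  sinθ=-0.139950, cosθ=0.990159
  F = (M+m)·ẍ + m·l·cosθ·θ̈ − m·l·sinθ·θ̇² = -4.398617 + 0.183024 − -0.087980 = -4.127612
step 5→6:
  ẍ = (ẋ'−ẋ)/dt = (-2.048488773−-1.914838471)/0.034689 = -3.852815
  θ̈ = (θ̇'−θ̇)/dt = (-1.740261836−-1.825993458)/0.034689 = 2.471435
  sinθ=-0.203546, cosθ=0.979065
  F = (M+m)·ẍ + m·l·cosθ·θ̈ − m·l·sinθ·θ̇² = -7.972819 + 0.439063 − -0.123148 = -7.410608
step 6→7:
  ẍ = (ẋ'−ẋ)/dt = (-1.758044711−-2.048488773)/0.034689 = 8.372800
  θ̈ = (θ̇'−θ̇)/dt = (-2.255701952−-1.740261836)/0.034689 = -14.858892
  sinθ=-0.265113, cosθ=0.964217
  F = (M+m)·ẍ + m·l·cosθ·θ̈ − m·l·sinθ·θ̇² = 17.326245 + -2.599724 − -0.145689 = 14.872210
step 7→8:
  ẍ = (ẋ'−ẋ)/dt = (-1.878590991−-1.758044711)/0.034689 = -3.475058
  θ̈ = (θ̇'−θ̇)/dt = (-2.249794380−-2.255701952)/0.034689 = 0.170301
  sinθ=-0.322802, cosθ=0.946466
  F = (M+m)·ẍ + m·l·cosθ·θ̈ − m·l·sinθ·θ̇² = -7.191107 + 0.029247 − -0.298034 = -6.863826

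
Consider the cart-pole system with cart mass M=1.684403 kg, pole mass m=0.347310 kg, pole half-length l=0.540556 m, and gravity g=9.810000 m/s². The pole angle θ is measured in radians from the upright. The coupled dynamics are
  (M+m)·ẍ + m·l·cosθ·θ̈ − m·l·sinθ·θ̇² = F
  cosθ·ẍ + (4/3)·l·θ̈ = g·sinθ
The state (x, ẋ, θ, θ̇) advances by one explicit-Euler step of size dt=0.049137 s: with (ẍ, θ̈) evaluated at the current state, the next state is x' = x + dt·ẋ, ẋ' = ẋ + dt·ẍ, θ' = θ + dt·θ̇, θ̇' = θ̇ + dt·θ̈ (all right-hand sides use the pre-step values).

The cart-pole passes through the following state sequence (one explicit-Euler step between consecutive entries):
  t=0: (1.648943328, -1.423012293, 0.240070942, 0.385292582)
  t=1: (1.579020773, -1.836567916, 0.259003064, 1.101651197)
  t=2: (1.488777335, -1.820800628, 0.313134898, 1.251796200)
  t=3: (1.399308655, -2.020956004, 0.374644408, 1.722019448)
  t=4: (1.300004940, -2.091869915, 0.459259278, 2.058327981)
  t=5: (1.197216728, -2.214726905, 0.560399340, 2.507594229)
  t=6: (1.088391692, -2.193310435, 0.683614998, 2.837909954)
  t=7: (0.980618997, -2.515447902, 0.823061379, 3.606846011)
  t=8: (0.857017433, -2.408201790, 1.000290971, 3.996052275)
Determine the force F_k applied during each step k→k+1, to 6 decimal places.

F_0 = -14.447757 N
F_1 = 1.148122 N
F_2 = -6.657388 N
F_3 = -1.940043 N
F_4 = -3.893800 N
F_5 = 1.327068 N
F_6 = -11.996951 N
F_7 = 3.654748 N

step 0→1:
  ẍ = (ẋ'−ẋ)/dt = (-1.836567916−-1.423012293)/0.049137 = -8.416379
  θ̈ = (θ̇'−θ̇)/dt = (1.101651197−0.385292582)/0.049137 = 14.578802
  sinθ=0.237772, cosθ=0.971321
  F = (M+m)·ẍ + m·l·cosθ·θ̈ − m·l·sinθ·θ̇² = -17.099667 + 2.658537 − 0.006627 = -14.447757
step 1→2:
  ẍ = (ẋ'−ẋ)/dt = (-1.820800628−-1.836567916)/0.049137 = 0.320884
  θ̈ = (θ̇'−θ̇)/dt = (1.251796200−1.101651197)/0.049137 = 3.055640
  sinθ=0.256117, cosθ=0.966646
  F = (M+m)·ẍ + m·l·cosθ·θ̈ − m·l·sinθ·θ̇² = 0.651945 + 0.554533 − 0.058356 = 1.148122
step 2→3:
  ẍ = (ẋ'−ẋ)/dt = (-2.020956004−-1.820800628)/0.049137 = -4.073415
  θ̈ = (θ̇'−θ̇)/dt = (1.722019448−1.251796200)/0.049137 = 9.569637
  sinθ=0.308043, cosθ=0.951373
  F = (M+m)·ẍ + m·l·cosθ·θ̈ − m·l·sinθ·θ̇² = -8.276010 + 1.709244 − 0.090622 = -6.657388
step 3→4:
  ẍ = (ẋ'−ẋ)/dt = (-2.091869915−-2.020956004)/0.049137 = -1.443188
  θ̈ = (θ̇'−θ̇)/dt = (2.058327981−1.722019448)/0.049137 = 6.844303
  sinθ=0.365942, cosθ=0.930638
  F = (M+m)·ẍ + m·l·cosθ·θ̈ − m·l·sinθ·θ̇² = -2.932143 + 1.195826 − 0.203726 = -1.940043
step 4→5:
  ẍ = (ẋ'−ẋ)/dt = (-2.214726905−-2.091869915)/0.049137 = -2.500295
  θ̈ = (θ̇'−θ̇)/dt = (2.507594229−2.058327981)/0.049137 = 9.143135
  sinθ=0.443284, cosθ=0.896381
  F = (M+m)·ẍ + m·l·cosθ·θ̈ − m·l·sinθ·θ̇² = -5.079882 + 1.538671 − 0.352590 = -3.893800
step 5→6:
  ẍ = (ẋ'−ẋ)/dt = (-2.193310435−-2.214726905)/0.049137 = 0.435852
  θ̈ = (θ̇'−θ̇)/dt = (2.837909954−2.507594229)/0.049137 = 6.722342
  sinθ=0.531524, cosθ=0.847043
  F = (M+m)·ẍ + m·l·cosθ·θ̈ − m·l·sinθ·θ̇² = 0.885527 + 1.069016 − 0.627474 = 1.327068
step 6→7:
  ẍ = (ẋ'−ẋ)/dt = (-2.515447902−-2.193310435)/0.049137 = -6.555904
  θ̈ = (θ̇'−θ̇)/dt = (3.606846011−2.837909954)/0.049137 = 15.648820
  sinθ=0.631600, cosθ=0.775295
  F = (M+m)·ẍ + m·l·cosθ·θ̈ − m·l·sinθ·θ̇² = -13.319716 + 2.277751 − 0.954986 = -11.996951
step 7→8:
  ẍ = (ẋ'−ẋ)/dt = (-2.408201790−-2.515447902)/0.049137 = 2.182594
  θ̈ = (θ̇'−θ̇)/dt = (3.996052275−3.606846011)/0.049137 = 7.920839
  sinθ=0.733231, cosθ=0.679980
  F = (M+m)·ẍ + m·l·cosθ·θ̈ − m·l·sinθ·θ̇² = 4.434404 + 1.011172 − 1.790828 = 3.654748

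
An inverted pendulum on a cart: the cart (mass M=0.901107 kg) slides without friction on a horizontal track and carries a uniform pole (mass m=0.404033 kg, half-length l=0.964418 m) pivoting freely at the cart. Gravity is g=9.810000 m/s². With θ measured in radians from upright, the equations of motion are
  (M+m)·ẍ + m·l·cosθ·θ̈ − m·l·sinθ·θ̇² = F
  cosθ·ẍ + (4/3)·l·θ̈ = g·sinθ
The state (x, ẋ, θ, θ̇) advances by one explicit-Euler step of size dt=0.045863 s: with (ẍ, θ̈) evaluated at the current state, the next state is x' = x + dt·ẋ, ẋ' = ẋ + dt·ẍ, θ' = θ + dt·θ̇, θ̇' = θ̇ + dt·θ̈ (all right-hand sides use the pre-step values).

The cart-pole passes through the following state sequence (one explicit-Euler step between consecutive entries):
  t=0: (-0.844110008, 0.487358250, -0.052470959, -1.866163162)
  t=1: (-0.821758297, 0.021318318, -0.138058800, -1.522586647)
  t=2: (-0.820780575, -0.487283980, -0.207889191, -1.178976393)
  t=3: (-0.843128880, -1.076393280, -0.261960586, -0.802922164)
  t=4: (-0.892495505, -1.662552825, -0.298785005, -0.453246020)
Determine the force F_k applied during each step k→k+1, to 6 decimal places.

step 0→1:
  ẍ = (ẋ'−ẋ)/dt = (0.021318318−0.487358250)/0.045863 = -10.161567
  θ̈ = (θ̇'−θ̇)/dt = (-1.522586647−-1.866163162)/0.045863 = 7.491366
  sinθ=-0.052447, cosθ=0.998624
  F = (M+m)·ẍ + m·l·cosθ·θ̈ − m·l·sinθ·θ̇² = -13.262267 + 2.915043 − -0.071171 = -10.276053
step 1→2:
  ẍ = (ẋ'−ẋ)/dt = (-0.487283980−0.021318318)/0.045863 = -11.089599
  θ̈ = (θ̇'−θ̇)/dt = (-1.178976393−-1.522586647)/0.045863 = 7.492102
  sinθ=-0.137621, cosθ=0.990485
  F = (M+m)·ẍ + m·l·cosθ·θ̈ − m·l·sinθ·θ̇² = -14.473480 + 2.891570 − -0.124317 = -11.457593
step 2→3:
  ẍ = (ẋ'−ẋ)/dt = (-1.076393280−-0.487283980)/0.045863 = -12.844980
  θ̈ = (θ̇'−θ̇)/dt = (-0.802922164−-1.178976393)/0.045863 = 8.199512
  sinθ=-0.206395, cosθ=0.978469
  F = (M+m)·ẍ + m·l·cosθ·θ̈ − m·l·sinθ·θ̇² = -16.764497 + 3.126203 − -0.111787 = -13.526507
step 3→4:
  ẍ = (ẋ'−ẋ)/dt = (-1.662552825−-1.076393280)/0.045863 = -12.780663
  θ̈ = (θ̇'−θ̇)/dt = (-0.453246020−-0.802922164)/0.045863 = 7.624363
  sinθ=-0.258975, cosθ=0.965884
  F = (M+m)·ẍ + m·l·cosθ·θ̈ − m·l·sinθ·θ̇² = -16.680554 + 2.869530 − -0.065056 = -13.745969

F_0 = -10.276053 N
F_1 = -11.457593 N
F_2 = -13.526507 N
F_3 = -13.745969 N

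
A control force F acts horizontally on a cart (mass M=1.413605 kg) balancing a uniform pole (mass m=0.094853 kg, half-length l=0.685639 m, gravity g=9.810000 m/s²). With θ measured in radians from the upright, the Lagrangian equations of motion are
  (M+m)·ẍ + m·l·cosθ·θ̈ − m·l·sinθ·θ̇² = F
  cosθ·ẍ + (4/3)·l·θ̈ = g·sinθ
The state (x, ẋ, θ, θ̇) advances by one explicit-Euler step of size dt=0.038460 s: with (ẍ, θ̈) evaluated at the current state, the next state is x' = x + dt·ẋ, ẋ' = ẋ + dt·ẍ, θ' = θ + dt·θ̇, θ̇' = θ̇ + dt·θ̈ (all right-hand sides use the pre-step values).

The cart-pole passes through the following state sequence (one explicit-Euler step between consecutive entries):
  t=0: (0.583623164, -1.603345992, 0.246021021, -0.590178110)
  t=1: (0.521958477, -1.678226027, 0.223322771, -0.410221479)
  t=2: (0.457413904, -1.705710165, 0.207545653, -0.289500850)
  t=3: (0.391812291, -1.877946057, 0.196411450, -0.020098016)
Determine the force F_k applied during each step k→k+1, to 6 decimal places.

step 0→1:
  ẍ = (ẋ'−ẋ)/dt = (-1.678226027−-1.603345992)/0.038460 = -1.946959
  θ̈ = (θ̇'−θ̇)/dt = (-0.410221479−-0.590178110)/0.038460 = 4.679060
  sinθ=0.243547, cosθ=0.969889
  F = (M+m)·ẍ + m·l·cosθ·θ̈ − m·l·sinθ·θ̇² = -2.936906 + 0.295139 − 0.005517 = -2.647283
step 1→2:
  ẍ = (ẋ'−ẋ)/dt = (-1.705710165−-1.678226027)/0.038460 = -0.714616
  θ̈ = (θ̇'−θ̇)/dt = (-0.289500850−-0.410221479)/0.038460 = 3.138862
  sinθ=0.221471, cosθ=0.975167
  F = (M+m)·ẍ + m·l·cosθ·θ̈ − m·l·sinθ·θ̇² = -1.077968 + 0.199066 − 0.002424 = -0.881326
step 2→3:
  ẍ = (ẋ'−ẋ)/dt = (-1.877946057−-1.705710165)/0.038460 = -4.478312
  θ̈ = (θ̇'−θ̇)/dt = (-0.020098016−-0.289500850)/0.038460 = 7.004754
  sinθ=0.206059, cosθ=0.978540
  F = (M+m)·ẍ + m·l·cosθ·θ̈ − m·l·sinθ·θ̇² = -6.755346 + 0.445777 − 0.001123 = -6.310692

F_0 = -2.647283 N
F_1 = -0.881326 N
F_2 = -6.310692 N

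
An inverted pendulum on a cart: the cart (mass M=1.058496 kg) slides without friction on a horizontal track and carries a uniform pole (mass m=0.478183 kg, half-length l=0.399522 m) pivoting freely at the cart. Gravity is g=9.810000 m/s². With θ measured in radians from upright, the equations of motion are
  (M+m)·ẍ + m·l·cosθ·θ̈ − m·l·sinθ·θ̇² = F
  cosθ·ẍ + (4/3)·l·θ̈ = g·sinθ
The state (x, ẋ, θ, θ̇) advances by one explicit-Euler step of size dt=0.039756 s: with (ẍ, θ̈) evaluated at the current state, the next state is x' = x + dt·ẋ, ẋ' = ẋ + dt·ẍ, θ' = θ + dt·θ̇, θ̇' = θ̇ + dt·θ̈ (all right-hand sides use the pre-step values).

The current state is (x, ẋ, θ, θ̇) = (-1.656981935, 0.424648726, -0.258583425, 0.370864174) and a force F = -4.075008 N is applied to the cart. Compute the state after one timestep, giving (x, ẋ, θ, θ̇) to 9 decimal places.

sinθ=-0.255711331, cosθ=0.966753182
temp = (F + m·l·θ̇²·sinθ)/(M+m) = (-4.075008 + -0.006719154)/1.536679 = -2.656200256
θ̈ = (g·sinθ − cosθ·temp)/(l·(4/3 − m·cos²θ/(M+m))) = 0.142524807
ẍ = temp − m·l·θ̈·cosθ/(M+m) = -2.673330271
Euler: x'=-1.656981935+0.039756·0.424648726=-1.640099600, ẋ'=0.424648726+0.039756·-2.673330271=0.318367808
       θ'=-0.258583425+0.039756·0.370864174=-0.243839349, θ̇'=0.370864174+0.039756·0.142524807=0.376530390

(-1.640099600, 0.318367808, -0.243839349, 0.376530390)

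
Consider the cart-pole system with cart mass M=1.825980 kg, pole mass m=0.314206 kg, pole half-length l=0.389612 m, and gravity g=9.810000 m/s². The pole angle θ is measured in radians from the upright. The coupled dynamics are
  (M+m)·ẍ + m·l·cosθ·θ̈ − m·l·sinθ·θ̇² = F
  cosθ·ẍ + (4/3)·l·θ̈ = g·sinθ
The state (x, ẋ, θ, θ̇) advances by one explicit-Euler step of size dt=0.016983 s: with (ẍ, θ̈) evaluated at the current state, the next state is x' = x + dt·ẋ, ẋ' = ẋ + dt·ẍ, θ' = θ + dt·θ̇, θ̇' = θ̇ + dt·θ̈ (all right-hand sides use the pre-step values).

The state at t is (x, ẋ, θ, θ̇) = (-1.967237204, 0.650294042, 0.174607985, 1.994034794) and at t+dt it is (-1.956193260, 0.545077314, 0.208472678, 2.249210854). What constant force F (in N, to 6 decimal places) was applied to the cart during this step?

F = -11.532485 N

ẍ = (ẋ'−ẋ)/dt = (0.545077314−0.650294042)/0.016983 = -6.195415
θ̈ = (θ̇'−θ̇)/dt = (2.249210854−1.994034794)/0.016983 = 15.025382
sinθ=0.173722, cosθ=0.984795
F = (M+m)·ẍ + m·l·cosθ·θ̈ − m·l·sinθ·θ̇² = -13.259340 + 1.811415 − 0.084560 = -11.532485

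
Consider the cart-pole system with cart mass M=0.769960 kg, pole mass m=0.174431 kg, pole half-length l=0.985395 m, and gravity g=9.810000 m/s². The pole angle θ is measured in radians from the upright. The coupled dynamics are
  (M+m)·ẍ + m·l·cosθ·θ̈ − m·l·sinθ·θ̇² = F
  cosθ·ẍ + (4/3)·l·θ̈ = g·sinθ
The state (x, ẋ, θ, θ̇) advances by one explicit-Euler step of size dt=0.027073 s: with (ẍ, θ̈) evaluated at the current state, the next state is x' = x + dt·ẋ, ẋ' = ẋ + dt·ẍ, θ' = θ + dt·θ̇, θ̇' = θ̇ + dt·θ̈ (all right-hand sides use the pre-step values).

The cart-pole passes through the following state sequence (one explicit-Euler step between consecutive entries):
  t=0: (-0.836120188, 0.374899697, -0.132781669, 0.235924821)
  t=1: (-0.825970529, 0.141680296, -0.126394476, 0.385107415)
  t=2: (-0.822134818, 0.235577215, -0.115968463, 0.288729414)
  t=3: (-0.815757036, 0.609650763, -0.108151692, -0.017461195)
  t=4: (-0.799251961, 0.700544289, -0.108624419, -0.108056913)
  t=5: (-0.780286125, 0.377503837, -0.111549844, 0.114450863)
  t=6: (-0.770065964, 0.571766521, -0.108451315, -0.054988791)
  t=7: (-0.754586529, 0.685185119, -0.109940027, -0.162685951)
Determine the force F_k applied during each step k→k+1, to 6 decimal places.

F_0 = -7.195350 N
F_1 = 2.671620 N
F_2 = 11.119602 N
F_3 = 2.598835 N
F_4 = -9.864094 N
F_5 = 5.707674 N
F_6 = 3.276712 N

step 0→1:
  ẍ = (ẋ'−ẋ)/dt = (0.141680296−0.374899697)/0.027073 = -8.614465
  θ̈ = (θ̇'−θ̇)/dt = (0.385107415−0.235924821)/0.027073 = 5.510383
  sinθ=-0.132392, cosθ=0.991197
  F = (M+m)·ẍ + m·l·cosθ·θ̈ − m·l·sinθ·θ̇² = -8.135423 + 0.938806 − -0.001267 = -7.195350
step 1→2:
  ẍ = (ẋ'−ẋ)/dt = (0.235577215−0.141680296)/0.027073 = 3.468286
  θ̈ = (θ̇'−θ̇)/dt = (0.288729414−0.385107415)/0.027073 = -3.559931
  sinθ=-0.126058, cosθ=0.992023
  F = (M+m)·ẍ + m·l·cosθ·θ̈ − m·l·sinθ·θ̇² = 3.275419 + -0.607012 − -0.003213 = 2.671620
step 2→3:
  ẍ = (ẋ'−ẋ)/dt = (0.609650763−0.235577215)/0.027073 = 13.817218
  θ̈ = (θ̇'−θ̇)/dt = (-0.017461195−0.288729414)/0.027073 = -11.309815
  sinθ=-0.115709, cosθ=0.993283
  F = (M+m)·ẍ + m·l·cosθ·θ̈ − m·l·sinθ·θ̇² = 13.048857 + -1.930913 − -0.001658 = 11.119602
step 3→4:
  ẍ = (ẋ'−ẋ)/dt = (0.700544289−0.609650763)/0.027073 = 3.357350
  θ̈ = (θ̇'−θ̇)/dt = (-0.108056913−-0.017461195)/0.027073 = -3.346349
  sinθ=-0.107941, cosθ=0.994157
  F = (M+m)·ẍ + m·l·cosθ·θ̈ − m·l·sinθ·θ̇² = 3.170651 + -0.571821 − -0.000006 = 2.598835
step 4→5:
  ẍ = (ẋ'−ẋ)/dt = (0.377503837−0.700544289)/0.027073 = -11.932200
  θ̈ = (θ̇'−θ̇)/dt = (0.114450863−-0.108056913)/0.027073 = 8.218808
  sinθ=-0.108411, cosθ=0.994106
  F = (M+m)·ẍ + m·l·cosθ·θ̈ − m·l·sinθ·θ̇² = -11.268662 + 1.404351 − -0.000218 = -9.864094
step 5→6:
  ẍ = (ẋ'−ẋ)/dt = (0.571766521−0.377503837)/0.027073 = 7.175514
  θ̈ = (θ̇'−θ̇)/dt = (-0.054988791−0.114450863)/0.027073 = -6.258621
  sinθ=-0.111319, cosθ=0.993785
  F = (M+m)·ẍ + m·l·cosθ·θ̈ − m·l·sinθ·θ̇² = 6.776491 + -1.069067 − -0.000251 = 5.707674
step 6→7:
  ẍ = (ẋ'−ẋ)/dt = (0.685185119−0.571766521)/0.027073 = 4.189362
  θ̈ = (θ̇'−θ̇)/dt = (-0.162685951−-0.054988791)/0.027073 = -3.978028
  sinθ=-0.108239, cosθ=0.994125
  F = (M+m)·ẍ + m·l·cosθ·θ̈ − m·l·sinθ·θ̇² = 3.956396 + -0.679740 − -0.000056 = 3.276712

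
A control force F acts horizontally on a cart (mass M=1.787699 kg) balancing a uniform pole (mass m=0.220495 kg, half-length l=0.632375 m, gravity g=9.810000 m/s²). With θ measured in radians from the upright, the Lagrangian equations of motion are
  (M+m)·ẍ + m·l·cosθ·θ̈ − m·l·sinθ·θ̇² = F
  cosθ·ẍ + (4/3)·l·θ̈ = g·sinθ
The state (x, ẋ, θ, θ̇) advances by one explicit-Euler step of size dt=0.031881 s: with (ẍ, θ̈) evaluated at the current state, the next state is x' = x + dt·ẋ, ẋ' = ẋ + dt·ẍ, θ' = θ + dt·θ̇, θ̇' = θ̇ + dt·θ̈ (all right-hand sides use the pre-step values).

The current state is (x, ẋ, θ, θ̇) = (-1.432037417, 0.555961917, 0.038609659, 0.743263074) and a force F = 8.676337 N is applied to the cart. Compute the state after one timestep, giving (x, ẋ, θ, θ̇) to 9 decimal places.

sinθ=0.038600067, cosθ=0.999254740
temp = (F + m·l·θ̇²·sinθ)/(M+m) = (8.676337 + 0.002973354)/2.008194 = 4.321948155
θ̈ = (g·sinθ − cosθ·temp)/(l·(4/3 − m·cos²θ/(M+m))) = -5.091590878
ẍ = temp − m·l·θ̈·cosθ/(M+m) = 4.675210616
Euler: x'=-1.432037417+0.031881·0.555961917=-1.414312795, ẋ'=0.555961917+0.031881·4.675210616=0.705012307
       θ'=0.038609659+0.031881·0.743263074=0.062305629, θ̇'=0.743263074+0.031881·-5.091590878=0.580938065

(-1.414312795, 0.705012307, 0.062305629, 0.580938065)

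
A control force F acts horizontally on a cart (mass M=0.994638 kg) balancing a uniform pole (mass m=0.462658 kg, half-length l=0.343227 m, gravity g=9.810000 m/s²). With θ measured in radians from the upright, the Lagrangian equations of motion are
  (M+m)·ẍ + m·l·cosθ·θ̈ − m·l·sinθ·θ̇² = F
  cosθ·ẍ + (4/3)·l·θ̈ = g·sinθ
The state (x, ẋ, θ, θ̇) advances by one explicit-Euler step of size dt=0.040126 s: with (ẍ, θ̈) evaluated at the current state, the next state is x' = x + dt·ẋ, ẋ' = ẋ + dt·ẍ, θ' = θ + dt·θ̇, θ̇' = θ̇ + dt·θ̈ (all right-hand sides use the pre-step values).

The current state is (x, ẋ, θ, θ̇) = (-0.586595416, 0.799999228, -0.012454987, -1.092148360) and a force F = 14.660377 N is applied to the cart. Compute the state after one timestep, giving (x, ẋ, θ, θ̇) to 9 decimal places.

(-0.554494647, 1.331241907, -0.056278532, -2.263612317)

sinθ=-0.012454665, cosθ=0.999922438
temp = (F + m·l·θ̇²·sinθ)/(M+m) = (14.660377 + -0.002359048)/1.457296 = 10.058366970
θ̈ = (g·sinθ − cosθ·temp)/(l·(4/3 − m·cos²θ/(M+m))) = -29.194635829
ẍ = temp − m·l·θ̈·cosθ/(M+m) = 13.239362975
Euler: x'=-0.586595416+0.040126·0.799999228=-0.554494647, ẋ'=0.799999228+0.040126·13.239362975=1.331241907
       θ'=-0.012454987+0.040126·-1.092148360=-0.056278532, θ̇'=-1.092148360+0.040126·-29.194635829=-2.263612317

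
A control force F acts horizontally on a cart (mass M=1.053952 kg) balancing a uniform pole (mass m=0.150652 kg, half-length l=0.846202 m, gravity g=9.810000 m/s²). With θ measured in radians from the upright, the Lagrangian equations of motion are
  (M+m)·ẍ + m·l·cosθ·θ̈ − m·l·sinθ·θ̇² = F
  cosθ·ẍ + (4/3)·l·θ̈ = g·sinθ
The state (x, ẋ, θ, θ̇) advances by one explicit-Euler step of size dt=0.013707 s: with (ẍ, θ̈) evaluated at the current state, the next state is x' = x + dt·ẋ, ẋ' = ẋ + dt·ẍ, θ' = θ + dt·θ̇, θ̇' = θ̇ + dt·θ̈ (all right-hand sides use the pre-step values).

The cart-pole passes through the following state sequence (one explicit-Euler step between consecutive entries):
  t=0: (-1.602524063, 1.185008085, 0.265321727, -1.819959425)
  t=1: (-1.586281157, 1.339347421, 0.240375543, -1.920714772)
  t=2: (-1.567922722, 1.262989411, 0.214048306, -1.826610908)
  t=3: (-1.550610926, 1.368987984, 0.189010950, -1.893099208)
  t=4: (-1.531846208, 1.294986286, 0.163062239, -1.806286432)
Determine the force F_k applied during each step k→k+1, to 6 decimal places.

F_0 = 12.548702 N
F_1 = -5.972438 N
F_2 = 8.620795 N
F_3 = -5.796264 N

step 0→1:
  ẍ = (ẋ'−ẋ)/dt = (1.339347421−1.185008085)/0.013707 = 11.259892
  θ̈ = (θ̇'−θ̇)/dt = (-1.920714772−-1.819959425)/0.013707 = -7.350649
  sinθ=0.262220, cosθ=0.965008
  F = (M+m)·ẍ + m·l·cosθ·θ̈ − m·l·sinθ·θ̇² = 13.563711 + -0.904286 − 0.110723 = 12.548702
step 1→2:
  ẍ = (ẋ'−ẋ)/dt = (1.262989411−1.339347421)/0.013707 = -5.570731
  θ̈ = (θ̇'−θ̇)/dt = (-1.826610908−-1.920714772)/0.013707 = 6.865387
  sinθ=0.238067, cosθ=0.971249
  F = (M+m)·ẍ + m·l·cosθ·θ̈ − m·l·sinθ·θ̇² = -6.710525 + 0.850050 − 0.111963 = -5.972438
step 2→3:
  ẍ = (ẋ'−ẋ)/dt = (1.368987984−1.262989411)/0.013707 = 7.733171
  θ̈ = (θ̇'−θ̇)/dt = (-1.893099208−-1.826610908)/0.013707 = -4.850682
  sinθ=0.212418, cosθ=0.977179
  F = (M+m)·ẍ + m·l·cosθ·θ̈ − m·l·sinθ·θ̇² = 9.315409 + -0.604263 − 0.090351 = 8.620795
step 3→4:
  ẍ = (ẋ'−ẋ)/dt = (1.294986286−1.368987984)/0.013707 = -5.398825
  θ̈ = (θ̇'−θ̇)/dt = (-1.806286432−-1.893099208)/0.013707 = 6.333463
  sinθ=0.187888, cosθ=0.982191
  F = (M+m)·ẍ + m·l·cosθ·θ̈ − m·l·sinθ·θ̇² = -6.503446 + 0.793023 − 0.085841 = -5.796264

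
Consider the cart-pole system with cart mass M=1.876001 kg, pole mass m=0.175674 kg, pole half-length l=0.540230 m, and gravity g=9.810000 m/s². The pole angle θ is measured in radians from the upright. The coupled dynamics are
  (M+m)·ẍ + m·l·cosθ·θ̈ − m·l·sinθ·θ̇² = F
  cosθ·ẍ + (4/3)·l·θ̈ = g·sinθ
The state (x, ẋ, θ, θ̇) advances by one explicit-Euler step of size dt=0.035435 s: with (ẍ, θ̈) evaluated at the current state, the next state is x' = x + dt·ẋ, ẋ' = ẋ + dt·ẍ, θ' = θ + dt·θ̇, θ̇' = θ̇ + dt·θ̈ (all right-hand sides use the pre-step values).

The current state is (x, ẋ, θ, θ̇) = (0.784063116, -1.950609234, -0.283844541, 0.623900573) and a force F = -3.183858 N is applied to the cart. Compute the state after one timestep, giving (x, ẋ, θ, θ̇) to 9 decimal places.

sinθ=-0.280048414, cosθ=0.959985878
temp = (F + m·l·θ̇²·sinθ)/(M+m) = (-3.183858 + -0.010345466)/2.051675 = -1.556875951
θ̈ = (g·sinθ − cosθ·temp)/(l·(4/3 − m·cos²θ/(M+m))) = -1.848513639
ẍ = temp − m·l·θ̈·cosθ/(M+m) = -1.474790701
Euler: x'=0.784063116+0.035435·-1.950609234=0.714943278, ẋ'=-1.950609234+0.035435·-1.474790701=-2.002868442
       θ'=-0.283844541+0.035435·0.623900573=-0.261736624, θ̇'=0.623900573+0.035435·-1.848513639=0.558398492

(0.714943278, -2.002868442, -0.261736624, 0.558398492)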